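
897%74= 9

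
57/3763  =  57/3763 = 0.02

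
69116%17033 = 984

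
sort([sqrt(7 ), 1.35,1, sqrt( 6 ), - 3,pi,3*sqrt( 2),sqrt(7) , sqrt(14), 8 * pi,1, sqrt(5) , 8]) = [ - 3, 1,1,1.35,sqrt( 5), sqrt(6),sqrt(7),sqrt ( 7), pi, sqrt(14), 3*sqrt (2), 8 , 8 *pi ] 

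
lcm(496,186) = 1488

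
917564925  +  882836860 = 1800401785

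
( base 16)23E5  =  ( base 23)H8C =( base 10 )9189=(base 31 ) 9hd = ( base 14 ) 34c5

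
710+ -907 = -197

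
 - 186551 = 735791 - 922342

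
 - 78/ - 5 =15+3/5 = 15.60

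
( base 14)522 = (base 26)1cm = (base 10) 1010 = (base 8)1762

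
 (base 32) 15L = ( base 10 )1205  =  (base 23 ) 269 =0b10010110101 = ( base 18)3ch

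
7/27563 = 7/27563 = 0.00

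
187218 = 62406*3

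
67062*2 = 134124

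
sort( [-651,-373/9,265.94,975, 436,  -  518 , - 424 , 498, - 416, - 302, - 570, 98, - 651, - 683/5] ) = [ - 651,  -  651,-570, - 518, - 424, - 416,  -  302,-683/5,-373/9, 98, 265.94,436, 498,975] 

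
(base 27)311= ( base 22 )4CF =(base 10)2215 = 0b100010100111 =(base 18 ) 6f1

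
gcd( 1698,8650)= 2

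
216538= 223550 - 7012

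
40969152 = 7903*5184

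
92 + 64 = 156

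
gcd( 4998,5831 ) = 833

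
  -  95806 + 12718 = - 83088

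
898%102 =82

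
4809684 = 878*5478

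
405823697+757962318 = 1163786015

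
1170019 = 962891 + 207128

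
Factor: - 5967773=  - 7^1*307^1 * 2777^1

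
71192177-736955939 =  - 665763762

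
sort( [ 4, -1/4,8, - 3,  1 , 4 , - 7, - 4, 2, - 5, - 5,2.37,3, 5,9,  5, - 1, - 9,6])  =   [ - 9, - 7, - 5,-5, - 4, - 3, - 1, - 1/4,1,  2, 2.37,3,4, 4,5,5,6,8,9 ]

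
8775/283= 8775/283= 31.01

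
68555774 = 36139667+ 32416107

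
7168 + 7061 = 14229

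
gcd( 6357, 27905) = 1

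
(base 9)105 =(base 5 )321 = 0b1010110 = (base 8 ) 126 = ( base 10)86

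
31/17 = 31/17 = 1.82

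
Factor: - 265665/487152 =  -  2^ ( - 4 )*3^(  -  1)*5^1*17^(  -  1) * 89^1 = -445/816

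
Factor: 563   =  563^1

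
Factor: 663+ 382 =5^1*11^1 * 19^1 = 1045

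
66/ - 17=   - 66/17 = - 3.88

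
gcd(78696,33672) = 24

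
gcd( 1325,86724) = 1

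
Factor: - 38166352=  - 2^4*7^1*433^1*787^1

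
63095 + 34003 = 97098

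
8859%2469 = 1452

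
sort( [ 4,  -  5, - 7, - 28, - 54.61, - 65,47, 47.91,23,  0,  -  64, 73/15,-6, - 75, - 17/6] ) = [ - 75, - 65, - 64, - 54.61 , - 28, - 7, - 6, -5,  -  17/6,0, 4,73/15,23 , 47 , 47.91 ]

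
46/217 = 46/217 = 0.21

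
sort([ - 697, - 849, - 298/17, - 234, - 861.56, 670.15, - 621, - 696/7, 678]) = [ - 861.56, - 849, - 697, - 621,- 234, - 696/7,- 298/17 , 670.15, 678]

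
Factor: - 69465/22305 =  - 11^1*421^1*1487^( - 1 ) = - 4631/1487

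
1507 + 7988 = 9495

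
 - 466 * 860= - 400760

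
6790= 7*970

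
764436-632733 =131703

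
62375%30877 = 621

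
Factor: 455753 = 17^2*19^1*83^1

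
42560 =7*6080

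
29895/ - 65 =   -  460 + 1/13=-459.92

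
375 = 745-370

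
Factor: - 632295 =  - 3^2*5^1*14051^1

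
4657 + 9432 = 14089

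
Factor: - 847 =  - 7^1*11^2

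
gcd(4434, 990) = 6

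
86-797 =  - 711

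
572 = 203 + 369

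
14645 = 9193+5452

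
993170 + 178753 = 1171923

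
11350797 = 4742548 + 6608249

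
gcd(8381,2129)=1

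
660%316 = 28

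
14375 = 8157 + 6218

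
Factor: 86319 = 3^3*23^1 *139^1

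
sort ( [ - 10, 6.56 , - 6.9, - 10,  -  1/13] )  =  [ - 10, - 10, - 6.9, - 1/13,6.56] 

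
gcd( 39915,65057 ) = 1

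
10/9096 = 5/4548 = 0.00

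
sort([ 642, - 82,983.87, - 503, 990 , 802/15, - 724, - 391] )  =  [ - 724,- 503, - 391,-82, 802/15, 642,983.87 , 990]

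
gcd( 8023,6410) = 1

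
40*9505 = 380200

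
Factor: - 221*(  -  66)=2^1 * 3^1*11^1*13^1*17^1 =14586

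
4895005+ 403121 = 5298126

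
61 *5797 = 353617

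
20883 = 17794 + 3089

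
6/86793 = 2/28931  =  0.00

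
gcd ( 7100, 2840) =1420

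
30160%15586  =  14574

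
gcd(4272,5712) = 48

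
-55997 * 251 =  - 14055247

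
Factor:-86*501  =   -2^1*3^1 *43^1*167^1 = - 43086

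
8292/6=1382 = 1382.00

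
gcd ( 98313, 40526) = 1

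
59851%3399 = 2068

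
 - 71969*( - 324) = 23317956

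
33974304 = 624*54446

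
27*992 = 26784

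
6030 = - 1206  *( - 5)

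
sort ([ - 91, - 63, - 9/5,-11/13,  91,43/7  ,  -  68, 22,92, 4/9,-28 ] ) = [ - 91,  -  68,-63, - 28, -9/5,  -  11/13, 4/9, 43/7 , 22,  91,  92]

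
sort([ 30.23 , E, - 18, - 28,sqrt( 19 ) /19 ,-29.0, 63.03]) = [  -  29.0, -28,-18,sqrt( 19 )/19,E,30.23,63.03]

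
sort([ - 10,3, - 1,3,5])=[ -10, - 1,3  ,  3, 5]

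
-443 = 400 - 843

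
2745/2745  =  1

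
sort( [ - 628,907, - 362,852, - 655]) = [ - 655,-628, - 362, 852, 907]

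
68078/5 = 13615 + 3/5= 13615.60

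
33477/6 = 5579 + 1/2 = 5579.50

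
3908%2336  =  1572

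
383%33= 20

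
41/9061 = 1/221 = 0.00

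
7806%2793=2220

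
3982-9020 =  - 5038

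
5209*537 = 2797233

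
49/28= 7/4 = 1.75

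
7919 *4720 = 37377680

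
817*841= 687097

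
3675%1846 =1829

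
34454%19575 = 14879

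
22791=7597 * 3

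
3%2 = 1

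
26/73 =26/73 = 0.36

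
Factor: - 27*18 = -486= - 2^1*3^5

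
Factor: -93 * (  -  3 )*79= 22041  =  3^2 * 31^1 * 79^1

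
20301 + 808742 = 829043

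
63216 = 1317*48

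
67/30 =67/30 = 2.23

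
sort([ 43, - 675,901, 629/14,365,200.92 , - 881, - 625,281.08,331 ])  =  [-881, - 675, - 625,43,629/14,200.92, 281.08,331,  365,901] 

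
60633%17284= 8781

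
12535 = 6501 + 6034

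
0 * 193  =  0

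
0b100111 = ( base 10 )39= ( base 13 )30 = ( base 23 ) 1g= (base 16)27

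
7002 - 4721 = 2281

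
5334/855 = 6  +  68/285 = 6.24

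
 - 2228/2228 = -1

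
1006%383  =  240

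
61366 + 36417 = 97783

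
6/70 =3/35 = 0.09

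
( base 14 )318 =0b1001100010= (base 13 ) 37c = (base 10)610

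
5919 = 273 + 5646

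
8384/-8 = - 1048/1=- 1048.00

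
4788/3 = 1596 = 1596.00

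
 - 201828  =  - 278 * 726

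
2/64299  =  2/64299 = 0.00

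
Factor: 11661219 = 3^3* 29^1  *53^1*281^1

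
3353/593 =5+ 388/593=5.65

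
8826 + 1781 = 10607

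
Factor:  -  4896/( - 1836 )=2^3*3^(-1 ) = 8/3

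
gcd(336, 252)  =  84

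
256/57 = 4 + 28/57 =4.49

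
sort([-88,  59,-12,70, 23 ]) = [ - 88,-12,23, 59, 70 ]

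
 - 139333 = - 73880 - 65453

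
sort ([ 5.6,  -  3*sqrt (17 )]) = [ - 3*sqrt( 17 ),5.6] 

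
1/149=1/149 = 0.01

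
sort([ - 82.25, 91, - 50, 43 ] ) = [  -  82.25, - 50, 43, 91 ] 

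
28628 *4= 114512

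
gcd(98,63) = 7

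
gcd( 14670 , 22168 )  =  326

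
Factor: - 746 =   -  2^1* 373^1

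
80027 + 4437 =84464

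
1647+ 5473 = 7120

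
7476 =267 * 28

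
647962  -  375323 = 272639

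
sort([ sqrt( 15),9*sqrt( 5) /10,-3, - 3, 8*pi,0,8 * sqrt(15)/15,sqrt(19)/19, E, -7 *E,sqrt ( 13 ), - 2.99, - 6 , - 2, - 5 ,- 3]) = [ - 7 *E, - 6, - 5, - 3, - 3 ,  -  3 , - 2.99,-2,0,sqrt( 19 ) /19, 9 * sqrt (5) /10 , 8*sqrt( 15) /15, E,sqrt(13),sqrt(15),8*pi]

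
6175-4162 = 2013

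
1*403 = 403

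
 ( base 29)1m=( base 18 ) 2f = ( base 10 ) 51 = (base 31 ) 1K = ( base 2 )110011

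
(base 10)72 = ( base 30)2c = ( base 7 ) 132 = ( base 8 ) 110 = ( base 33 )26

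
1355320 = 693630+661690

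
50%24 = 2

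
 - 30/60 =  - 1/2=-0.50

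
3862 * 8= 30896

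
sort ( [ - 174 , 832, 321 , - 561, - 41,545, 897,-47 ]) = [ - 561, - 174, - 47, - 41,321,545,832,897 ]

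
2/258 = 1/129 = 0.01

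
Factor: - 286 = -2^1* 11^1*13^1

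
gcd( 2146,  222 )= 74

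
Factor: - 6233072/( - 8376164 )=2^2 * 389567^1 * 2094041^ ( - 1) = 1558268/2094041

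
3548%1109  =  221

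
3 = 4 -1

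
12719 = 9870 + 2849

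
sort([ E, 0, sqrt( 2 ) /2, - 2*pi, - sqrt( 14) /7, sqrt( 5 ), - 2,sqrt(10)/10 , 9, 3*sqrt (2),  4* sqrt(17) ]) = [ - 2*pi,-2,-sqrt(14) /7, 0, sqrt(10 )/10, sqrt(2 )/2, sqrt(5), E,3*sqrt(2),9 , 4*sqrt(17 )]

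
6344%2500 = 1344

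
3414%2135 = 1279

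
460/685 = 92/137 = 0.67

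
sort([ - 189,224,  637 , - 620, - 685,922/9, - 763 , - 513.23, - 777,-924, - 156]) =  [- 924,-777, - 763, - 685,  -  620, - 513.23,-189, - 156, 922/9,224,637]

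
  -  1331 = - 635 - 696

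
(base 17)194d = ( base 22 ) FF5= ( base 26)B63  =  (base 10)7595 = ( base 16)1DAB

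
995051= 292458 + 702593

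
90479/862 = 90479/862 = 104.96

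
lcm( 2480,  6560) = 203360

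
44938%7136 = 2122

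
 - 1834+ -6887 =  - 8721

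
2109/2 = 1054+ 1/2 = 1054.50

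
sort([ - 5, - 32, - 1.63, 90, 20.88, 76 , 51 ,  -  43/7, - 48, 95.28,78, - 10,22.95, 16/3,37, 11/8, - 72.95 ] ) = [ - 72.95, - 48, - 32, - 10, - 43/7, - 5, - 1.63,11/8, 16/3, 20.88,22.95,37,  51,  76, 78, 90, 95.28 ]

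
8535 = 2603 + 5932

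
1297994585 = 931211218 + 366783367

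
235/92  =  2 + 51/92=2.55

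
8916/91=97 + 89/91 = 97.98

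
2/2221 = 2/2221 = 0.00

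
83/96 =83/96 =0.86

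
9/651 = 3/217= 0.01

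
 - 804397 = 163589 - 967986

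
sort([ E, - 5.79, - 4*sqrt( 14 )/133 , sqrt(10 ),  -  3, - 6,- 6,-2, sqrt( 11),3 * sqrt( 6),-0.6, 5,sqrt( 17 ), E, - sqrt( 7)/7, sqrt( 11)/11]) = [ - 6,  -  6, - 5.79, - 3 ,-2, - 0.6,-sqrt(7) /7, - 4*sqrt(14)/133, sqrt(11) /11, E,E,sqrt( 10 ), sqrt(11 ), sqrt( 17 ), 5,3* sqrt( 6)]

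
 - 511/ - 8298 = 511/8298 =0.06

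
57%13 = 5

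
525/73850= 3/422 =0.01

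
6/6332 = 3/3166 = 0.00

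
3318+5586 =8904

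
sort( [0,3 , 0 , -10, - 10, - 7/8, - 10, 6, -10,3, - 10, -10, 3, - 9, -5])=[ - 10, - 10, - 10 , - 10, - 10, - 10, - 9, - 5, - 7/8,0, 0,3,3,3,6]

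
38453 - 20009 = 18444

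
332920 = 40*8323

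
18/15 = 1 + 1/5 = 1.20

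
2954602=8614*343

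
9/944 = 9/944 = 0.01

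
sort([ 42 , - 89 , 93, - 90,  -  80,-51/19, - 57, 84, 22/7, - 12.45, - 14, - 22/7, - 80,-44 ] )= [ - 90,  -  89, - 80, - 80, - 57, - 44, - 14, - 12.45 , -22/7, - 51/19,22/7,  42 , 84 , 93]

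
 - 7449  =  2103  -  9552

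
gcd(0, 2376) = 2376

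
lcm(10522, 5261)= 10522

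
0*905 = 0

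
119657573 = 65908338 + 53749235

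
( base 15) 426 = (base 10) 936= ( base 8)1650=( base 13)570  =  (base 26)1a0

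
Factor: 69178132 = 2^2*101^1* 171233^1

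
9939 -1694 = 8245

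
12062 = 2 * 6031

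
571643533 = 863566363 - 291922830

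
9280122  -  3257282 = 6022840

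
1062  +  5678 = 6740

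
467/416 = 1 + 51/416 =1.12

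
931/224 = 4+5/32 = 4.16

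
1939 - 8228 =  - 6289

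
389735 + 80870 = 470605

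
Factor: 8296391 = 17^1*41^1*11903^1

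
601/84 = 601/84 = 7.15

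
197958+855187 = 1053145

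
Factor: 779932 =2^2*73^1*2671^1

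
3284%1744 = 1540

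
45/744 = 15/248 = 0.06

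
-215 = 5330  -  5545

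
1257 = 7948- 6691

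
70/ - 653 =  - 70/653  =  - 0.11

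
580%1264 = 580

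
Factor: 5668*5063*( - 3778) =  - 2^3*13^1*61^1*83^1 * 109^1*1889^1 =- 108417583352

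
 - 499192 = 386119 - 885311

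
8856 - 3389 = 5467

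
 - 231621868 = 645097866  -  876719734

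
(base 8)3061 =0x631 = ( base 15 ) 70A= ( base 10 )1585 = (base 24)2I1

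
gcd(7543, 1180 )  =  1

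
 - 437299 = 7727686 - 8164985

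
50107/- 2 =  - 25054 + 1/2 = - 25053.50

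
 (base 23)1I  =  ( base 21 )1k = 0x29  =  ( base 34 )17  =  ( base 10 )41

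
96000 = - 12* (-8000)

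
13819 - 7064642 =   -  7050823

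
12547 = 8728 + 3819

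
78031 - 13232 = 64799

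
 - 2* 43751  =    -  87502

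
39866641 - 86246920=-46380279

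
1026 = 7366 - 6340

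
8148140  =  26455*308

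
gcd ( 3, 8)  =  1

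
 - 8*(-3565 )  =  28520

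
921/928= 921/928  =  0.99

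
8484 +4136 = 12620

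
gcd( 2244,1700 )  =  68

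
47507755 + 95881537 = 143389292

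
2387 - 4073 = -1686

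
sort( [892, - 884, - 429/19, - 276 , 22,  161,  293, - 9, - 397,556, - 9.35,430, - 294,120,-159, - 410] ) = [ - 884, -410,-397,  -  294, - 276,- 159, - 429/19, - 9.35, - 9, 22,120 , 161,293,  430,  556,892 ]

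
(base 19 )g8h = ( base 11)4515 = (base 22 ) C65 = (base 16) 1739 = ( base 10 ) 5945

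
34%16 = 2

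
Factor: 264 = 2^3 * 3^1*11^1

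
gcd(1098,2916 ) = 18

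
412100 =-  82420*( -5)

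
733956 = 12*61163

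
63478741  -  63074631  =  404110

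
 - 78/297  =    -  1 + 73/99 = - 0.26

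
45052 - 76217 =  - 31165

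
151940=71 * 2140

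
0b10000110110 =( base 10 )1078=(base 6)4554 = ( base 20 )2di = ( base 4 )100312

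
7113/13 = 7113/13 = 547.15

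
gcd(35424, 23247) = 1107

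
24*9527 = 228648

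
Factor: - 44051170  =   - 2^1*5^1*59^1 *197^1*379^1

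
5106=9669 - 4563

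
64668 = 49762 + 14906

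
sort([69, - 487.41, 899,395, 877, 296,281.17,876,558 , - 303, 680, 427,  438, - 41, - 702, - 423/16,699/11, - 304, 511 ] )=[ - 702, - 487.41,-304,-303 , - 41, - 423/16,699/11, 69,281.17, 296, 395 , 427, 438, 511, 558, 680, 876,877,899 ] 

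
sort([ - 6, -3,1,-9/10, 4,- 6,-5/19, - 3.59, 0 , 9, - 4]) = [ - 6,-6 , - 4,-3.59, - 3,-9/10, - 5/19,0, 1,4,9 ] 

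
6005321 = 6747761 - 742440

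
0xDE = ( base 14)11C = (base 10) 222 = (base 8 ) 336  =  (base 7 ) 435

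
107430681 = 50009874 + 57420807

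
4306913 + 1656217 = 5963130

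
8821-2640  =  6181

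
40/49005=8/9801=0.00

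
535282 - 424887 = 110395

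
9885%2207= 1057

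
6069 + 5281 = 11350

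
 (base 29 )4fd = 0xEE4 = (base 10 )3812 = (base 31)3tu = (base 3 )12020012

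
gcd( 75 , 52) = 1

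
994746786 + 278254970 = 1273001756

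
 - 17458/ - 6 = 2909 + 2/3 = 2909.67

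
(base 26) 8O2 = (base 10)6034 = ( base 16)1792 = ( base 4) 1132102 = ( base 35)4we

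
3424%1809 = 1615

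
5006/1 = 5006 = 5006.00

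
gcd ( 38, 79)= 1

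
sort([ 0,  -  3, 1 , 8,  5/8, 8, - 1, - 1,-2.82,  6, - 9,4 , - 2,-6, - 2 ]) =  [ - 9,  -  6,- 3, - 2.82, - 2 , - 2, - 1, - 1 , 0, 5/8, 1, 4,6, 8,8]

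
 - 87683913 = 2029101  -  89713014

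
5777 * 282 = 1629114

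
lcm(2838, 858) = 36894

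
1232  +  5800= 7032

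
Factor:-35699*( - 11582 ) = 2^1*29^1*1231^1*5791^1 = 413465818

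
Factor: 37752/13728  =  11/4 = 2^( - 2)*11^1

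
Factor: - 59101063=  - 7^1*83^1*101723^1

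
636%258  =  120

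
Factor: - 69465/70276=-2^( - 2 )*3^1*5^1*11^1*421^1*17569^( - 1)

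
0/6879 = 0 = 0.00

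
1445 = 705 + 740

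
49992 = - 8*( - 6249)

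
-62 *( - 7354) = 455948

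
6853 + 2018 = 8871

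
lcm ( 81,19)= 1539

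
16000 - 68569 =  - 52569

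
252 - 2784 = - 2532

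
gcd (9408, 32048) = 16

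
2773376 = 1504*1844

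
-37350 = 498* ( -75 ) 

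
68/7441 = 68/7441 = 0.01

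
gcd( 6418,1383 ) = 1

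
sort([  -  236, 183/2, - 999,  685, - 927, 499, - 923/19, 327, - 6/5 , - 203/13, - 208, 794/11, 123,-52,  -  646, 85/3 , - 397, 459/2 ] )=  [  -  999 , - 927,  -  646, - 397, - 236, - 208, - 52 , - 923/19, - 203/13, - 6/5 , 85/3, 794/11, 183/2, 123 , 459/2, 327, 499,685]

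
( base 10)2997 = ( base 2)101110110101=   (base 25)4jm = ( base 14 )1141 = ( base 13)1497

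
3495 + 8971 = 12466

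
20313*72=1462536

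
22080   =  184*120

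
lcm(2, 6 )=6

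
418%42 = 40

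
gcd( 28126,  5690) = 2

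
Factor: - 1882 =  - 2^1*941^1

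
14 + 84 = 98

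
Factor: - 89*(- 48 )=2^4*3^1 * 89^1 = 4272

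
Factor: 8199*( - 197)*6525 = -3^4*5^2*29^1*197^1*911^1=- 10539199575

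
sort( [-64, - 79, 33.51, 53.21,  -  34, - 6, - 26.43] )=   [ - 79, - 64,- 34, - 26.43, - 6, 33.51, 53.21]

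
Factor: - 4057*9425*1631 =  - 62364913975 = - 5^2 *7^1 * 13^1 * 29^1*233^1 * 4057^1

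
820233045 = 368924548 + 451308497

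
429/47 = 429/47 = 9.13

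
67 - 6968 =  - 6901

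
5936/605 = 9 + 491/605 = 9.81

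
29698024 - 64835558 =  - 35137534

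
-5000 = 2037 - 7037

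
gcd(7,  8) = 1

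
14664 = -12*(-1222)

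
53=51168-51115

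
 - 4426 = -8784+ 4358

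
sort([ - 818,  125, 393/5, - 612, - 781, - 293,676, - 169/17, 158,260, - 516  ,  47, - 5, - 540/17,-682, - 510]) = [ - 818,  -  781, - 682, - 612, - 516,-510 , - 293, - 540/17,-169/17, - 5,  47,393/5,125,158,260, 676 ] 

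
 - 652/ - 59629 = 652/59629 = 0.01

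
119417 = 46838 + 72579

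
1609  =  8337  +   - 6728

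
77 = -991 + 1068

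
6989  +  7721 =14710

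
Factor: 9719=9719^1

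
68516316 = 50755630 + 17760686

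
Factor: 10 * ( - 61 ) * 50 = - 30500 = -2^2*5^3*61^1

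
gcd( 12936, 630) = 42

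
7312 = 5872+1440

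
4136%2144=1992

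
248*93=23064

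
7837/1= 7837 = 7837.00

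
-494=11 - 505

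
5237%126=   71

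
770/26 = 29 + 8/13 = 29.62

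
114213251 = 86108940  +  28104311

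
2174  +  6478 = 8652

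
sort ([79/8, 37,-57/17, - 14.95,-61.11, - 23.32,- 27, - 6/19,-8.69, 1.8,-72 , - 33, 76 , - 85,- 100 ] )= [ - 100, - 85,-72,-61.11,- 33, - 27,-23.32,  -  14.95,-8.69, - 57/17, - 6/19, 1.8, 79/8,37, 76] 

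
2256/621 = 752/207= 3.63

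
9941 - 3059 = 6882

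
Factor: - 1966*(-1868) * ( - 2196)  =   - 2^5*3^2* 61^1*467^1*983^1=-  8064783648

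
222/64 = 111/32 = 3.47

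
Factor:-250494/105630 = -5^(  -  1) * 7^( - 1)*83^1 = - 83/35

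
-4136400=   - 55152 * 75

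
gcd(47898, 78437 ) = 1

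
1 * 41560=41560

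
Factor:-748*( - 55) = 41140 = 2^2 * 5^1*11^2*17^1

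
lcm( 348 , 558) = 32364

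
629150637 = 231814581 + 397336056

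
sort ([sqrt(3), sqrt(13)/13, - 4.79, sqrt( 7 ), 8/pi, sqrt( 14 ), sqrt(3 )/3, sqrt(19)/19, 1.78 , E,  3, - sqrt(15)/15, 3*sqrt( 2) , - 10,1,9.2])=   [ - 10, - 4.79, - sqrt(15)/15,sqrt(19 )/19, sqrt( 13)/13, sqrt(3) /3, 1, sqrt(3 ),1.78, 8/pi,sqrt(7 ),  E, 3, sqrt(14),3*sqrt( 2),9.2 ] 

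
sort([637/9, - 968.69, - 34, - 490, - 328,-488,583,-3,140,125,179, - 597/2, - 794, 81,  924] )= [ - 968.69, - 794, - 490,-488, - 328 , - 597/2, - 34, - 3,637/9, 81, 125 , 140 , 179, 583 , 924 ] 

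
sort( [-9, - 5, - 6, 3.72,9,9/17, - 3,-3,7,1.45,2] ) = [- 9, - 6, - 5, - 3, - 3, 9/17,1.45,2,3.72,7,9 ] 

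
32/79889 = 32/79889 = 0.00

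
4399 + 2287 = 6686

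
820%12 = 4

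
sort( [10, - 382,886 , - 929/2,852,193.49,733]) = [ - 929/2, - 382, 10,193.49,733, 852,886]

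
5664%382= 316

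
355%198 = 157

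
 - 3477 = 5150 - 8627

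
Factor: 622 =2^1*311^1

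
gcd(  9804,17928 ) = 12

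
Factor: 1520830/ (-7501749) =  - 2^1*3^(-1)*5^1 *23^(- 2)*29^( - 1 ) * 163^( - 1 )  *  152083^1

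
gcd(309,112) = 1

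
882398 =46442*19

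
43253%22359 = 20894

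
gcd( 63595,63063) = 7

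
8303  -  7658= 645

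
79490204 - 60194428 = 19295776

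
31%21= 10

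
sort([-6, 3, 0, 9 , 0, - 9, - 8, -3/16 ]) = [ - 9, - 8,-6, - 3/16, 0,0, 3, 9]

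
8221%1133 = 290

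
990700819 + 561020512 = 1551721331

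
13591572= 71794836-58203264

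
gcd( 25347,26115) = 3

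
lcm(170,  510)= 510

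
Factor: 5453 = 7^1*19^1*41^1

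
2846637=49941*57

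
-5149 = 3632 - 8781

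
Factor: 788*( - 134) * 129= -2^3*3^1*43^1*67^1*197^1 = - 13621368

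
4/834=2/417 = 0.00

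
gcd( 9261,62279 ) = 49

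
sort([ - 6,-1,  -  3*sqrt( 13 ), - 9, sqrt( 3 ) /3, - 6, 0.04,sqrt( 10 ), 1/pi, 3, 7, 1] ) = [ - 3*sqrt(13 ), - 9, - 6, - 6, - 1,0.04, 1/pi, sqrt( 3) /3, 1, 3,sqrt( 10 ) , 7 ] 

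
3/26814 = 1/8938 = 0.00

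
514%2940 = 514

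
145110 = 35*4146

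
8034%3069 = 1896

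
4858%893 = 393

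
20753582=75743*274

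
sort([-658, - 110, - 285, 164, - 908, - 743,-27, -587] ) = [ - 908,  -  743, - 658,  -  587,-285, - 110, - 27,164 ]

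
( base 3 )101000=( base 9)330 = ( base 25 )ak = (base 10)270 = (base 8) 416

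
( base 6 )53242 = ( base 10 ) 7226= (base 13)339B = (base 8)16072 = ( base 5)212401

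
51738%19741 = 12256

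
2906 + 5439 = 8345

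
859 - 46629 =- 45770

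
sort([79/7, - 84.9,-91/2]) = [-84.9, - 91/2,79/7]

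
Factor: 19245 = 3^1*5^1*1283^1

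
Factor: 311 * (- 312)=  - 97032=- 2^3*3^1*13^1 * 311^1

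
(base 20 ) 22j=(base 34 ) p9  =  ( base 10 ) 859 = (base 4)31123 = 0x35b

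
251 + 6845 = 7096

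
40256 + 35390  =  75646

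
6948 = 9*772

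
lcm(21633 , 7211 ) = 21633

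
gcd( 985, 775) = 5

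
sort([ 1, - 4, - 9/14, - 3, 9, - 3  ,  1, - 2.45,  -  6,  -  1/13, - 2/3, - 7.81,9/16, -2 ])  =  [ - 7.81, - 6, - 4, - 3, - 3, - 2.45, - 2, - 2/3,-9/14, - 1/13, 9/16 , 1,1,9 ] 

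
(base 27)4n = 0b10000011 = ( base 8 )203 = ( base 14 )95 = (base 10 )131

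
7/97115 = 7/97115= 0.00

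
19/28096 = 19/28096=0.00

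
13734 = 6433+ 7301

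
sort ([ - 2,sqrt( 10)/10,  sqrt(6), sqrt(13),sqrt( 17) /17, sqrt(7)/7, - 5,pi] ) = [-5, - 2,sqrt(17 )/17,sqrt( 10 )/10, sqrt( 7)/7, sqrt( 6), pi,  sqrt ( 13)] 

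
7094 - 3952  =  3142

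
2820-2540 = 280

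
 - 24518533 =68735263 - 93253796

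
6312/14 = 450  +  6/7 = 450.86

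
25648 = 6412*4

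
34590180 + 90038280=124628460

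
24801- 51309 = -26508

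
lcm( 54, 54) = 54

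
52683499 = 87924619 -35241120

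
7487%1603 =1075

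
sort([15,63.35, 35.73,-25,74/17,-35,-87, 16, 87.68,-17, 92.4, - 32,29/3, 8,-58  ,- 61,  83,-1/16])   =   [- 87, -61,-58,-35,- 32,-25, - 17, - 1/16, 74/17 , 8,  29/3, 15, 16,35.73,63.35,83,87.68,92.4 ]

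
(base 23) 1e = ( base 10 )37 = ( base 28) 19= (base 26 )1B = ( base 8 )45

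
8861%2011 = 817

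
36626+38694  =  75320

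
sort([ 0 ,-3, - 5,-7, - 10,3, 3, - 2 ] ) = [-10,  -  7, - 5,-3,-2, 0,3,  3]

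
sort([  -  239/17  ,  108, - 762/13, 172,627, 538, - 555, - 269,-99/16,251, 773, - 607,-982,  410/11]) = [ - 982 ,-607, - 555, - 269, - 762/13 , - 239/17, - 99/16,410/11, 108 , 172,251 , 538, 627,773 ]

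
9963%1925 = 338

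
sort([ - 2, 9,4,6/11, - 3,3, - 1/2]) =[-3 , - 2,-1/2, 6/11, 3,4,9] 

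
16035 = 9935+6100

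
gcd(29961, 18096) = 3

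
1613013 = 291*5543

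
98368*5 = 491840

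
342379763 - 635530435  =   - 293150672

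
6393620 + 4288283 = 10681903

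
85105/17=5006 + 3/17 = 5006.18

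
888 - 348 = 540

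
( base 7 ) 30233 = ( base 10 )7325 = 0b1110010011101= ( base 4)1302131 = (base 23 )djb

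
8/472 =1/59 = 0.02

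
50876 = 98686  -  47810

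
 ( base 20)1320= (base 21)kk0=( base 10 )9240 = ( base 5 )243430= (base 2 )10010000011000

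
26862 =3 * 8954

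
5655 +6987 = 12642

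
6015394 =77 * 78122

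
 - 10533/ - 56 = 10533/56 = 188.09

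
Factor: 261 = 3^2 *29^1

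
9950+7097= 17047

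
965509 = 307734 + 657775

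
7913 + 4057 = 11970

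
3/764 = 3/764 = 0.00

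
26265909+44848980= 71114889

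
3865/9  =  429  +  4/9 = 429.44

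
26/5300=13/2650 = 0.00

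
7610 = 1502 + 6108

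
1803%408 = 171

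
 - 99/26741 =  - 1  +  2422/2431 =- 0.00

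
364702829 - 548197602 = - 183494773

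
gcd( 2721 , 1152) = 3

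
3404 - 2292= 1112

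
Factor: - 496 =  - 2^4*31^1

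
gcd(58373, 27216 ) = 7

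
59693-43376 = 16317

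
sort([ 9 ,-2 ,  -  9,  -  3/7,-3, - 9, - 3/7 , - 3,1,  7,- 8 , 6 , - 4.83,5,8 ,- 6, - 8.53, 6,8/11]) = [ - 9,-9, - 8.53, - 8,- 6, - 4.83, - 3, - 3, - 2, - 3/7, - 3/7, 8/11 , 1 , 5,  6 , 6 , 7,8, 9 ] 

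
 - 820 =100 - 920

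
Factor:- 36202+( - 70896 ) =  - 2^1*53549^1 = - 107098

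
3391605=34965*97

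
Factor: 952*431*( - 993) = -2^3*3^1*7^1* 17^1*331^1*431^1 = - 407439816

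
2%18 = 2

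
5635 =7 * 805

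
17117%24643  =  17117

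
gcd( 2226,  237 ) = 3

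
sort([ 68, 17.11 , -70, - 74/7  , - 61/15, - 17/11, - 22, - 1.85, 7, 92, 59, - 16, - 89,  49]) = [ - 89, - 70, - 22, - 16 , - 74/7, - 61/15, - 1.85 ,-17/11, 7, 17.11,49, 59,68, 92 ]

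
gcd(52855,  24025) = 4805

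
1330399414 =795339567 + 535059847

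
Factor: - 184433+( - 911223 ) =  - 1095656= - 2^3*151^1* 907^1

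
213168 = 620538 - 407370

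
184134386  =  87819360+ 96315026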